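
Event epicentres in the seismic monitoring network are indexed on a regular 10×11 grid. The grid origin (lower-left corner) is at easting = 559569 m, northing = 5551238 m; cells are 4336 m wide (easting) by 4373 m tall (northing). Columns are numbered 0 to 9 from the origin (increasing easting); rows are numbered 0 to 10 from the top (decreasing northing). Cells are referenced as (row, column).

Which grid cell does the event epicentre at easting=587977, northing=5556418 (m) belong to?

Column index: ⌊(587977 − 559569) / 4336⌋ = ⌊6.552⌋ = 6
Row offset from origin: ⌊(5556418 − 5551238) / 4373⌋ = ⌊1.185⌋ = 1 → row 9 (counted from top)

(9, 6)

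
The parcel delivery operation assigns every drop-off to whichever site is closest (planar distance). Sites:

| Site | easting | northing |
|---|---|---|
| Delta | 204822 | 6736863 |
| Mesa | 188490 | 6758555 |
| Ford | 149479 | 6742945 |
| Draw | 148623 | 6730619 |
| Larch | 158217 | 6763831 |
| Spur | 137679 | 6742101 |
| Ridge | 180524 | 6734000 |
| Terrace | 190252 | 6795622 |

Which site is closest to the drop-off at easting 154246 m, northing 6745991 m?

Squared distances to each site:
Delta: 2641252160.000; Mesa: 1330505632.000; Ford: 32002405.000; Draw: 267916513.000; Larch: 334034441.000; Spur: 289597589.000; Ridge: 834317365.000; Terrace: 3759668197.000.
Minimum at Ford.

Ford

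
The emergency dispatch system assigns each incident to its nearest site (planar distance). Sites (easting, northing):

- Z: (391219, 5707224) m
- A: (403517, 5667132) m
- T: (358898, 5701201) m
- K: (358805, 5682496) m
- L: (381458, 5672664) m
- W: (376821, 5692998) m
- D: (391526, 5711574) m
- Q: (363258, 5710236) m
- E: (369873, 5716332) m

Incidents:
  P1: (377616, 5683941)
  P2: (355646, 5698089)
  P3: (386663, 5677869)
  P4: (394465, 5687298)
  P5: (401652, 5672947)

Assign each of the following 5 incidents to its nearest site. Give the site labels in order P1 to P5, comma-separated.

P1 → W (d²=82661274.00)
P2 → T (d²=20260048.00)
P3 → L (d²=54184050.00)
P4 → W (d²=343800736.00)
P5 → A (d²=37292450.00)

W, T, L, W, A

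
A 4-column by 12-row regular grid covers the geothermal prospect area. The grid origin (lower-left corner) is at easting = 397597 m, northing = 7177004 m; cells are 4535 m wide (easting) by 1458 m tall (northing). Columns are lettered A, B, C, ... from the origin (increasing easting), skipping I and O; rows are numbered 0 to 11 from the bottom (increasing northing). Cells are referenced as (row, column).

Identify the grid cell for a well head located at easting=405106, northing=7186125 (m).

Column index: ⌊(405106 − 397597) / 4535⌋ = ⌊1.656⌋ = 1 → column B
Row offset from origin: ⌊(7186125 − 7177004) / 1458⌋ = ⌊6.256⌋ = 6 → row 6

(6, B)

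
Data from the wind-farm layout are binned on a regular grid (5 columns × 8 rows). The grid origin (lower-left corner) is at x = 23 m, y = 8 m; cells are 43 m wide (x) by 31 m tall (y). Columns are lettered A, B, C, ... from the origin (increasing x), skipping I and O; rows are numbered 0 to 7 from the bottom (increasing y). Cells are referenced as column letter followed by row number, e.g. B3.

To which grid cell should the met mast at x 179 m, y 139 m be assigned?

D4

Column index: ⌊(179 − 23) / 43⌋ = ⌊3.628⌋ = 3 → column D
Row offset from origin: ⌊(139 − 8) / 31⌋ = ⌊4.226⌋ = 4 → row 4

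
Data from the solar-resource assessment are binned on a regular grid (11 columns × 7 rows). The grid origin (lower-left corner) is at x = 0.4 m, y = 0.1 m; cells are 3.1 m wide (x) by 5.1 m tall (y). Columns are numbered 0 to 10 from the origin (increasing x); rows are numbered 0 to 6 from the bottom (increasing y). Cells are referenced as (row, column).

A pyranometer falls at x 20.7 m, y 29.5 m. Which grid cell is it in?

(5, 6)

Column index: ⌊(20.7 − 0.4) / 3.1⌋ = ⌊6.548⌋ = 6
Row offset from origin: ⌊(29.5 − 0.1) / 5.1⌋ = ⌊5.765⌋ = 5 → row 5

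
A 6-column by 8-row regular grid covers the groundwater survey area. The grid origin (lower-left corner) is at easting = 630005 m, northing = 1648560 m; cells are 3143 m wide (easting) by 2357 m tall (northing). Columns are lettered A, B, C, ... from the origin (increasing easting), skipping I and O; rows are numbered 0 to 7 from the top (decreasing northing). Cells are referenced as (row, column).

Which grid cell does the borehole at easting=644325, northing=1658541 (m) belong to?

(3, E)

Column index: ⌊(644325 − 630005) / 3143⌋ = ⌊4.556⌋ = 4 → column E
Row offset from origin: ⌊(1658541 − 1648560) / 2357⌋ = ⌊4.235⌋ = 4 → row 3 (counted from top)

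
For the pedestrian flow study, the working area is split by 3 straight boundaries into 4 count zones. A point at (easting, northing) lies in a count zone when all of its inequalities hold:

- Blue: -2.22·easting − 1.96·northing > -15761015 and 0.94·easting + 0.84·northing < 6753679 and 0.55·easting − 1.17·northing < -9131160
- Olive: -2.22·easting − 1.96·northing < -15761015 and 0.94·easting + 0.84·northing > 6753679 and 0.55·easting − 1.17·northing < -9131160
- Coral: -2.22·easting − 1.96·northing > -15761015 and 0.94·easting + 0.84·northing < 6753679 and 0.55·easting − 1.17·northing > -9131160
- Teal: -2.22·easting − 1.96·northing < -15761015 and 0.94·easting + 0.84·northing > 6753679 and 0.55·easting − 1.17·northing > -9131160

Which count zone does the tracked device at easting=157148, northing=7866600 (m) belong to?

Teal

-2.22·157148 − 1.96·7866600 = -15767404.560, which is < -15761015
0.94·157148 + 0.84·7866600 = 6755663.120, which is > 6753679
0.55·157148 − 1.17·7866600 = -9117490.600, which is > -9131160
This sign pattern matches Teal.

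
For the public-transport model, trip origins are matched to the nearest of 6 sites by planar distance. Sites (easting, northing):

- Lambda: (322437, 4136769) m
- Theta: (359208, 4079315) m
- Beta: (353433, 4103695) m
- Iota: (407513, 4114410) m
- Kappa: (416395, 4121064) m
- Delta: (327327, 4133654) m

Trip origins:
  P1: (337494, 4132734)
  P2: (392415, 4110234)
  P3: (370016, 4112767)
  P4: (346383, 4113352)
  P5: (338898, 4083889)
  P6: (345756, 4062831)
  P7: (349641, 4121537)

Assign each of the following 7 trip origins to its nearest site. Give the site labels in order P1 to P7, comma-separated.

P1 → Delta (d²=104214289.00)
P2 → Iota (d²=245388580.00)
P3 → Beta (d²=357297073.00)
P4 → Beta (d²=142960149.00)
P5 → Theta (d²=433417576.00)
P6 → Theta (d²=452678560.00)
P7 → Beta (d²=332716228.00)

Delta, Iota, Beta, Beta, Theta, Theta, Beta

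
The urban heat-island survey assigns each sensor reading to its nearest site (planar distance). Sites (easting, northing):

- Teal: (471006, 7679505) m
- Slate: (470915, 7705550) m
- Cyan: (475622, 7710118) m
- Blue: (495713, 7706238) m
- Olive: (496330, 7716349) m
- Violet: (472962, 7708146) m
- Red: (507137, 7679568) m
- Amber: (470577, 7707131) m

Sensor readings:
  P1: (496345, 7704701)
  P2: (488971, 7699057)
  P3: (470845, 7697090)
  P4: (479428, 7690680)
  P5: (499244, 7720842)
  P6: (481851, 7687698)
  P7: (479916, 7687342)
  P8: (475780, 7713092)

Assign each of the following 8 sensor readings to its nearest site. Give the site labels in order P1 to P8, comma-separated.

Blue, Blue, Slate, Teal, Olive, Teal, Teal, Cyan

P1 → Blue (d²=2761793.00)
P2 → Blue (d²=97021325.00)
P3 → Slate (d²=71576500.00)
P4 → Teal (d²=195810709.00)
P5 → Olive (d²=28678445.00)
P6 → Teal (d²=184739274.00)
P7 → Teal (d²=140806669.00)
P8 → Cyan (d²=8869640.00)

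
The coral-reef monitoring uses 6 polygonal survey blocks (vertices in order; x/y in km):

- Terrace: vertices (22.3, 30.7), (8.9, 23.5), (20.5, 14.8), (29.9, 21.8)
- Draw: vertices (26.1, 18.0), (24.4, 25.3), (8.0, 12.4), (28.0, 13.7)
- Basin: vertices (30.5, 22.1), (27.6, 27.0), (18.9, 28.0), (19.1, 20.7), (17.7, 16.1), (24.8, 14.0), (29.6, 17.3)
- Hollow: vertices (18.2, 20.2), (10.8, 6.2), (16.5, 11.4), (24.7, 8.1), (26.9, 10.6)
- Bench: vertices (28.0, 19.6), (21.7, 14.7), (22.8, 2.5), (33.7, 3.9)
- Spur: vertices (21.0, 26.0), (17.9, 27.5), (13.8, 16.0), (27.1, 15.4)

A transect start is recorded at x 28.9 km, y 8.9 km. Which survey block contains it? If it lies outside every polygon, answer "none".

Cast a ray rightward from (28.9, 8.9). For each polygon, the edges (by vertex number in listed order) whose endpoints lie on opposite sides of y = 8.9, where each meets that height, and whether that is right or left of the point:
Terrace: no edge straddles that height → 0 crossings.
Draw: no edge straddles that height → 0 crossings.
Basin: no edge straddles that height → 0 crossings.
Hollow: 1–2 at x≈12.23 (left), 2–3 at x≈13.76 (left), 3–4 at x≈22.71 (left), 4–5 at x≈25.40 (left) → 0 crossings.
Bench: 2–3 at x≈22.22 (left), 4–1 at x≈31.88 (right) → 1 crossing.
Spur: no edge straddles that height → 0 crossings.
Only Bench has an odd count, so the point is inside Bench.

Bench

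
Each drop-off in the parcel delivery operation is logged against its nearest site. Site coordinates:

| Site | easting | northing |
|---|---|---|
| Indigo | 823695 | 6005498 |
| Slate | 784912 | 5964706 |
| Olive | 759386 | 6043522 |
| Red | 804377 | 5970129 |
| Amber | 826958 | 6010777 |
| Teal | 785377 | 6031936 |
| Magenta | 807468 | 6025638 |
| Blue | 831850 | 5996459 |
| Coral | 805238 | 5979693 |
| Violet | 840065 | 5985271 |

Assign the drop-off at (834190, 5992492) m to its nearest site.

Blue

Squared distances to each site:
Indigo: 279301061.000; Slate: 3200383080.000; Olive: 8199699316.000; Red: 1388918738.000; Amber: 386643049.000; Teal: 3938538105.000; Magenta: 1812722600.000; Blue: 21212689.000; Coral: 1002032705.000; Violet: 86658466.000.
Minimum at Blue.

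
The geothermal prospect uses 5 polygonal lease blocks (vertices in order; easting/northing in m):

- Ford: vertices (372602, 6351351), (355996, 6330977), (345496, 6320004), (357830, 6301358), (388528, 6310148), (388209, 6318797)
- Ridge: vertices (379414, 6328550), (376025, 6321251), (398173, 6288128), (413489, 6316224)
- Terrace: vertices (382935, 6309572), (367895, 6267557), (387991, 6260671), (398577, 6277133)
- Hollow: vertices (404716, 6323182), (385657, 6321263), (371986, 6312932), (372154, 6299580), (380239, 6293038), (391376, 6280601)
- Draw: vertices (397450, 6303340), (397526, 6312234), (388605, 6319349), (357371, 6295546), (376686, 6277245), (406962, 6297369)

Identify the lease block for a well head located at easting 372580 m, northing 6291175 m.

Cast a ray rightward from (372580, 6291175). For each polygon, the edges (by vertex number in listed order) whose endpoints lie on opposite sides of northing = 6291175, where each meets that height, and whether that is right or left of the point:
Ford: no edge straddles that height → 0 crossings.
Ridge: 2–3 at easting≈396135.6 (right), 3–4 at easting≈399834.0 (right) → 2 crossings.
Terrace: 1–2 at easting≈376349.5 (right), 4–1 at easting≈391806.0 (right) → 2 crossings.
Hollow: 5–6 at easting≈381907.3 (right), 6–1 at easting≈394688.7 (right) → 2 crossings.
Draw: 4–5 at easting≈361984.2 (left), 5–6 at easting≈397643.3 (right) → 1 crossing.
Only Draw has an odd count, so the point is inside Draw.

Draw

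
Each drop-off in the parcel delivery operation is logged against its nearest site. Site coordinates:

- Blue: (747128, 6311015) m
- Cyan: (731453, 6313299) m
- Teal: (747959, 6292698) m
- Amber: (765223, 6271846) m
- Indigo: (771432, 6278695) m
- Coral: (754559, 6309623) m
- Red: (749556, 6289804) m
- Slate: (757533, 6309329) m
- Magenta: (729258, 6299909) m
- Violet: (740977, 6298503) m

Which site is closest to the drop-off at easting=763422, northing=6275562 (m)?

Squared distances to each site:
Blue: 1522409645.000; Cyan: 2446098130.000; Teal: 532746865.000; Amber: 17052257.000; Indigo: 73975789.000; Coral: 1238704490.000; Red: 395100520.000; Slate: 1174890610.000; Magenta: 1759955305.000; Violet: 1030067506.000.
Minimum at Amber.

Amber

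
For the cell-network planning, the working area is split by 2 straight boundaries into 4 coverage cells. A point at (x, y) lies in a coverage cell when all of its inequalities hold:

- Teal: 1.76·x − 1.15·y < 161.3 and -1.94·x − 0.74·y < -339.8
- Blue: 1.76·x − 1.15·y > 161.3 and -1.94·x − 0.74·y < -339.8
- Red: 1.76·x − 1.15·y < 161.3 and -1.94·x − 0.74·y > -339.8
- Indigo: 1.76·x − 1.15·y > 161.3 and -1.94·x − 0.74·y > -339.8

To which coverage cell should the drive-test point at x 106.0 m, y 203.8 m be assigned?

1.76·106.0 − 1.15·203.8 = -47.810, which is < 161.3
-1.94·106.0 − 0.74·203.8 = -356.452, which is < -339.8
This sign pattern matches Teal.

Teal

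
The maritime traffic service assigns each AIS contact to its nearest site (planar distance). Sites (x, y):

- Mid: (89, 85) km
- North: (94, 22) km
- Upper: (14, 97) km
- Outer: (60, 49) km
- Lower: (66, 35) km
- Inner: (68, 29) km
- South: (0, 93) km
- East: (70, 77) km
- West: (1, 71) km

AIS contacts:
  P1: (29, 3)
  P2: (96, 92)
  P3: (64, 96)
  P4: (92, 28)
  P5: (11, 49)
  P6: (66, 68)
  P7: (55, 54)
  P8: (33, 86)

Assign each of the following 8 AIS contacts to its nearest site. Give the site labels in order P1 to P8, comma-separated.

Inner, Mid, East, North, West, East, Outer, Upper

P1 → Inner (d²=2197.00)
P2 → Mid (d²=98.00)
P3 → East (d²=397.00)
P4 → North (d²=40.00)
P5 → West (d²=584.00)
P6 → East (d²=97.00)
P7 → Outer (d²=50.00)
P8 → Upper (d²=482.00)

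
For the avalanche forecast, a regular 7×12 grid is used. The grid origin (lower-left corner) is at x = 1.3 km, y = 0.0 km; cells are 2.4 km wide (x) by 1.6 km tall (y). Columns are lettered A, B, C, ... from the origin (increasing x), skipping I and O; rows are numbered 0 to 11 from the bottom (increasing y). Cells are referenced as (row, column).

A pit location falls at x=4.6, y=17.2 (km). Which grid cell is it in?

(10, B)

Column index: ⌊(4.6 − 1.3) / 2.4⌋ = ⌊1.375⌋ = 1 → column B
Row offset from origin: ⌊(17.2 − 0.0) / 1.6⌋ = ⌊10.750⌋ = 10 → row 10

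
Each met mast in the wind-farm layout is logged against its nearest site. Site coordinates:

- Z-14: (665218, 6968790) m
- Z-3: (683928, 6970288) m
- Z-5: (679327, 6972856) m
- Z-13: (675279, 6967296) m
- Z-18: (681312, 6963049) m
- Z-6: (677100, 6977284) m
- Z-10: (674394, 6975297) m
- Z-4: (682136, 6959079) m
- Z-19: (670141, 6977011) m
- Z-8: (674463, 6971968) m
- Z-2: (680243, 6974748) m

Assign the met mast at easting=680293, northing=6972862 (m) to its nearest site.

Z-5

Squared distances to each site:
Z-14: 243836809.000; Z-3: 19838701.000; Z-5: 933192.000; Z-13: 56120552.000; Z-18: 97333330.000; Z-6: 29749333.000; Z-10: 40727426.000; Z-4: 193367738.000; Z-19: 120277305.000; Z-8: 34788136.000; Z-2: 3559496.000.
Minimum at Z-5.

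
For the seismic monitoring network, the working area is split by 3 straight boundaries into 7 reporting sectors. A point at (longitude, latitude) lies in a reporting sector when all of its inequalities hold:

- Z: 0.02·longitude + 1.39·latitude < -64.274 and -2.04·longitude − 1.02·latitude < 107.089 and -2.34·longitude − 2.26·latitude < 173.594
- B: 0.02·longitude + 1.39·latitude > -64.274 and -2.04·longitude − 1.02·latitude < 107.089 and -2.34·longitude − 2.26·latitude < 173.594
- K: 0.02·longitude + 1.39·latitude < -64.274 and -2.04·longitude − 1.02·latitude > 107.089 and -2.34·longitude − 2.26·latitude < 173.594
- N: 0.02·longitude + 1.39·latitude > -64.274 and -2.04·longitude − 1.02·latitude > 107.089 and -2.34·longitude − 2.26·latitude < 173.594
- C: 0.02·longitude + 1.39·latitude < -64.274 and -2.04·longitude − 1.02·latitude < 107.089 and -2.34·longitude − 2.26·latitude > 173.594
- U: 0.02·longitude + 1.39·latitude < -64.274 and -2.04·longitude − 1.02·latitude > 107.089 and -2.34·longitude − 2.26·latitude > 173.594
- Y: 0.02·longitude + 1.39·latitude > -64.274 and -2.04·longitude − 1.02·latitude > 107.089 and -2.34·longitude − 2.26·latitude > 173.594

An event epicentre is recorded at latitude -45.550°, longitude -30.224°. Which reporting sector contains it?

0.02·-30.224 + 1.39·-45.550 = -63.919, which is > -64.274
-2.04·-30.224 − 1.02·-45.550 = 108.118, which is > 107.089
-2.34·-30.224 − 2.26·-45.550 = 173.667, which is > 173.594
This sign pattern matches Y.

Y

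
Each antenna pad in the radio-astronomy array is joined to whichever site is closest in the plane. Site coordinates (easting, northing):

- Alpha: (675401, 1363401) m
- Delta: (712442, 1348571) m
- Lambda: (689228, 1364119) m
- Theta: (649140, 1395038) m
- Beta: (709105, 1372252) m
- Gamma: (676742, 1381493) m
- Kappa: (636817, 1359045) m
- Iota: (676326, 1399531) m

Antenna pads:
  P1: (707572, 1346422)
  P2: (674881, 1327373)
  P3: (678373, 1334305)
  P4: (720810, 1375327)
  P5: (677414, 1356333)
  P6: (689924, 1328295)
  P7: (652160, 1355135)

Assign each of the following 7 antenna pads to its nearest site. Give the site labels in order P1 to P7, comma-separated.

P1 → Delta (d²=28335101.00)
P2 → Alpha (d²=1298287184.00)
P3 → Alpha (d²=855410000.00)
P4 → Beta (d²=146462650.00)
P5 → Alpha (d²=54008793.00)
P6 → Delta (d²=918176500.00)
P7 → Kappa (d²=250695749.00)

Delta, Alpha, Alpha, Beta, Alpha, Delta, Kappa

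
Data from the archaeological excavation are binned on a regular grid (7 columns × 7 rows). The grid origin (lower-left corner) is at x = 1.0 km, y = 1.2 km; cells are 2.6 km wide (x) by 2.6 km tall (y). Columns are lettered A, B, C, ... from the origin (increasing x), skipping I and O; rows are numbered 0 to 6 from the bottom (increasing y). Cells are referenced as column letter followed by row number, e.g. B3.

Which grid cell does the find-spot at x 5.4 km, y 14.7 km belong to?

Column index: ⌊(5.4 − 1.0) / 2.6⌋ = ⌊1.692⌋ = 1 → column B
Row offset from origin: ⌊(14.7 − 1.2) / 2.6⌋ = ⌊5.192⌋ = 5 → row 5

B5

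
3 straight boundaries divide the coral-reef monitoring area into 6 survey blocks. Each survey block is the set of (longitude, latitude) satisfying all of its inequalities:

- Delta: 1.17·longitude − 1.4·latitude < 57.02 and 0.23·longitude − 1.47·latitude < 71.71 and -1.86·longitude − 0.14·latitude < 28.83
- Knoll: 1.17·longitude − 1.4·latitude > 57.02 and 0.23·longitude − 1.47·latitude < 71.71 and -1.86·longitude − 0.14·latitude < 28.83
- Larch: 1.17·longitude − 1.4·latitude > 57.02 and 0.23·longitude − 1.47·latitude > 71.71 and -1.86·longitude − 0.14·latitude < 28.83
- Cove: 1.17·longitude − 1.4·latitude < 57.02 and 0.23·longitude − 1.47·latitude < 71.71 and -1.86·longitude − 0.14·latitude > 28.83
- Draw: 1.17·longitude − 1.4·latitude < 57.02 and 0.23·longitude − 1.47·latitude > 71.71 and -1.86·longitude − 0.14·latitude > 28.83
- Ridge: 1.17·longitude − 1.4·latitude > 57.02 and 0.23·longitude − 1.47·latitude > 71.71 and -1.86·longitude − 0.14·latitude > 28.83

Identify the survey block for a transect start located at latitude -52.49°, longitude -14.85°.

Draw

1.17·-14.85 − 1.4·-52.49 = 56.112, which is < 57.02
0.23·-14.85 − 1.47·-52.49 = 73.745, which is > 71.71
-1.86·-14.85 − 0.14·-52.49 = 34.970, which is > 28.83
This sign pattern matches Draw.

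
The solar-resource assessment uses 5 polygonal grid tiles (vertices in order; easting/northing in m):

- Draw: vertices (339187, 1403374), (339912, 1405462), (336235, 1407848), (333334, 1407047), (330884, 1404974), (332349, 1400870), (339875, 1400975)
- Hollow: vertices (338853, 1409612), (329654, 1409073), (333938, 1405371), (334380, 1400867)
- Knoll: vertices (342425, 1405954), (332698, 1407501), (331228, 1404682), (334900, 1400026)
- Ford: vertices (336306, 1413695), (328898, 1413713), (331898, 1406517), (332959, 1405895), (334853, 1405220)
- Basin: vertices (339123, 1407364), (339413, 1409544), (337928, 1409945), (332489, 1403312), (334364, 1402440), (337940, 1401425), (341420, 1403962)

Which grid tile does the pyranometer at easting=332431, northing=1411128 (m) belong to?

Cast a ray rightward from (332431, 1411128). For each polygon, the edges (by vertex number in listed order) whose endpoints lie on opposite sides of northing = 1411128, where each meets that height, and whether that is right or left of the point:
Draw: no edge straddles that height → 0 crossings.
Hollow: no edge straddles that height → 0 crossings.
Knoll: no edge straddles that height → 0 crossings.
Ford: 2–3 at easting≈329975.7 (left), 5–1 at easting≈335865.9 (right) → 1 crossing.
Basin: no edge straddles that height → 0 crossings.
Only Ford has an odd count, so the point is inside Ford.

Ford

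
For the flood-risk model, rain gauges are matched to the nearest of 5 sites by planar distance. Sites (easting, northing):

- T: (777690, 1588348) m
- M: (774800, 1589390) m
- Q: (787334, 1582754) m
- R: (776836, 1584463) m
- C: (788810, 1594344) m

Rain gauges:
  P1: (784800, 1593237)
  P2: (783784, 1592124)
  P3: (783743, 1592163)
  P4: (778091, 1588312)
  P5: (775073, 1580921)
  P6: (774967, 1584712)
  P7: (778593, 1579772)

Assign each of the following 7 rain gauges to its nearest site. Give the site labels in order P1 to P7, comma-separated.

C, C, C, T, R, R, R

P1 → C (d²=17305549.00)
P2 → C (d²=30189076.00)
P3 → C (d²=30431250.00)
P4 → T (d²=162097.00)
P5 → R (d²=15653933.00)
P6 → R (d²=3555162.00)
P7 → R (d²=25092530.00)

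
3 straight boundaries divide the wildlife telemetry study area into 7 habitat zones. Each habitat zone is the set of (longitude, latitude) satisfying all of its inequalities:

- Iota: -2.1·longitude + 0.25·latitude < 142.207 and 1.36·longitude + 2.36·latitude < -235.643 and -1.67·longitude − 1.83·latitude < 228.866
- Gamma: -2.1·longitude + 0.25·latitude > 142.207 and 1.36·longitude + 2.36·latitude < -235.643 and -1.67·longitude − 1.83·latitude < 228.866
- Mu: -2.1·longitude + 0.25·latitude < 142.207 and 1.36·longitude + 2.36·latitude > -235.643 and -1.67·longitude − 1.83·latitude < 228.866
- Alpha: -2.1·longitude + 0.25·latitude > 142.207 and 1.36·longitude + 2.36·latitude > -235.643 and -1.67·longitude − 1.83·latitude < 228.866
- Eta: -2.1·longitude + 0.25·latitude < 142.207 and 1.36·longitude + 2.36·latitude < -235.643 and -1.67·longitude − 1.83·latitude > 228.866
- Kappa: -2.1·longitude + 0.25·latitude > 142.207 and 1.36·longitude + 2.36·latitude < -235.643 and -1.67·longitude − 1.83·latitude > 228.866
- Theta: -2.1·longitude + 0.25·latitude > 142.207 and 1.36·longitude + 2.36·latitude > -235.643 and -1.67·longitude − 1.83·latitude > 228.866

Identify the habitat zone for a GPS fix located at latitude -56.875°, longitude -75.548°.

Kappa

-2.1·-75.548 + 0.25·-56.875 = 144.432, which is > 142.207
1.36·-75.548 + 2.36·-56.875 = -236.970, which is < -235.643
-1.67·-75.548 − 1.83·-56.875 = 230.246, which is > 228.866
This sign pattern matches Kappa.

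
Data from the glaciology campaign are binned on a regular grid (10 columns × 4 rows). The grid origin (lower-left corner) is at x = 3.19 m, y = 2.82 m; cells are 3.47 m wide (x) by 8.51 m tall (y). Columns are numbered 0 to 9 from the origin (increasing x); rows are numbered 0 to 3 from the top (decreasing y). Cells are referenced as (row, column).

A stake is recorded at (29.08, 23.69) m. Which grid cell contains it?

Column index: ⌊(29.08 − 3.19) / 3.47⌋ = ⌊7.461⌋ = 7
Row offset from origin: ⌊(23.69 − 2.82) / 8.51⌋ = ⌊2.452⌋ = 2 → row 1 (counted from top)

(1, 7)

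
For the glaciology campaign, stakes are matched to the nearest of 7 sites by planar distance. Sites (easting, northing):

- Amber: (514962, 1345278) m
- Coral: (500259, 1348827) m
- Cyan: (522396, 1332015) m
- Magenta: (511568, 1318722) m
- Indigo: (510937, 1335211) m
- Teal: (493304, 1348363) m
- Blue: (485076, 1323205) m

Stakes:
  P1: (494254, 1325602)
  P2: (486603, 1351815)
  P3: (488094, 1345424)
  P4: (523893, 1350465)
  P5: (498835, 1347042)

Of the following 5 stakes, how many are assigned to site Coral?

P1 → Blue
P2 → Teal
P3 → Teal
P4 → Amber
P5 → Coral
1 of the 5 goes to Coral.

1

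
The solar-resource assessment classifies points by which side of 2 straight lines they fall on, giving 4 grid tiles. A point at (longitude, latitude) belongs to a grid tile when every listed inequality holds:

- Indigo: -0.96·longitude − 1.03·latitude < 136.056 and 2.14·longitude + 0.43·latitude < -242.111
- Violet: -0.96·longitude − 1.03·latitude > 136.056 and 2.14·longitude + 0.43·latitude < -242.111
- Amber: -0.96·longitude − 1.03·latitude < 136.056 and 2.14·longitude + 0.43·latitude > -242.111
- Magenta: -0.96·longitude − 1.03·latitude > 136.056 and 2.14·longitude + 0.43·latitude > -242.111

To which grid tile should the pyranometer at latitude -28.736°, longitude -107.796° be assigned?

-0.96·-107.796 − 1.03·-28.736 = 133.082, which is < 136.056
2.14·-107.796 + 0.43·-28.736 = -243.040, which is < -242.111
This sign pattern matches Indigo.

Indigo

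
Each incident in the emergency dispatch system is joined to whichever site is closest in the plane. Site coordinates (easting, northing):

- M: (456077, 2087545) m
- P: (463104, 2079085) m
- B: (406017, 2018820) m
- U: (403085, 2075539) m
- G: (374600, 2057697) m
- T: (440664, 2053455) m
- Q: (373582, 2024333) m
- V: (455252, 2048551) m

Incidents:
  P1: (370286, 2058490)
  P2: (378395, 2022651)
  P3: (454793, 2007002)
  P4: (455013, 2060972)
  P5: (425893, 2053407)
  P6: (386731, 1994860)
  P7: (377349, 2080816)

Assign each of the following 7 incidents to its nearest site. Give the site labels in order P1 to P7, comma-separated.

G, Q, V, V, T, B, G

P1 → G (d²=19239445.00)
P2 → Q (d²=25994093.00)
P3 → V (d²=1726530082.00)
P4 → V (d²=154338362.00)
P5 → T (d²=218184745.00)
P6 → B (d²=946031396.00)
P7 → G (d²=542045162.00)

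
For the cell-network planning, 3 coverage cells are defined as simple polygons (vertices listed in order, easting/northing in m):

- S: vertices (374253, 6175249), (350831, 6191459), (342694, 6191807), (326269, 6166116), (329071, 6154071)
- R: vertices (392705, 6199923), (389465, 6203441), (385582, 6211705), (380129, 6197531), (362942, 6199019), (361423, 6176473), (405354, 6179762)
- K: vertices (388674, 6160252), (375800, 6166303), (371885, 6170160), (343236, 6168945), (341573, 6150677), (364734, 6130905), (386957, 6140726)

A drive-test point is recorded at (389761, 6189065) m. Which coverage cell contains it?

Cast a ray rightward from (389761, 6189065). For each polygon, the edges (by vertex number in listed order) whose endpoints lie on opposite sides of northing = 6189065, where each meets that height, and whether that is right or left of the point:
S: 1–2 at easting≈354290.1 (left), 3–4 at easting≈340941.0 (left) → 0 crossings.
R: 5–6 at easting≈362271.4 (left), 7–1 at easting≈399517.3 (right) → 1 crossing.
K: no edge straddles that height → 0 crossings.
Only R has an odd count, so the point is inside R.

R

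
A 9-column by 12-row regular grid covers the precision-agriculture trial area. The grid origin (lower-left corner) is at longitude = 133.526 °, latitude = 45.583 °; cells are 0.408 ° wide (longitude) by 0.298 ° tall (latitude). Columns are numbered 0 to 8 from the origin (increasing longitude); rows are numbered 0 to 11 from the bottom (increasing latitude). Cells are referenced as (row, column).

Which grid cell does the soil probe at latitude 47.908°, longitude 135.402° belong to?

(7, 4)

Column index: ⌊(135.402 − 133.526) / 0.408⌋ = ⌊4.598⌋ = 4
Row offset from origin: ⌊(47.908 − 45.583) / 0.298⌋ = ⌊7.802⌋ = 7 → row 7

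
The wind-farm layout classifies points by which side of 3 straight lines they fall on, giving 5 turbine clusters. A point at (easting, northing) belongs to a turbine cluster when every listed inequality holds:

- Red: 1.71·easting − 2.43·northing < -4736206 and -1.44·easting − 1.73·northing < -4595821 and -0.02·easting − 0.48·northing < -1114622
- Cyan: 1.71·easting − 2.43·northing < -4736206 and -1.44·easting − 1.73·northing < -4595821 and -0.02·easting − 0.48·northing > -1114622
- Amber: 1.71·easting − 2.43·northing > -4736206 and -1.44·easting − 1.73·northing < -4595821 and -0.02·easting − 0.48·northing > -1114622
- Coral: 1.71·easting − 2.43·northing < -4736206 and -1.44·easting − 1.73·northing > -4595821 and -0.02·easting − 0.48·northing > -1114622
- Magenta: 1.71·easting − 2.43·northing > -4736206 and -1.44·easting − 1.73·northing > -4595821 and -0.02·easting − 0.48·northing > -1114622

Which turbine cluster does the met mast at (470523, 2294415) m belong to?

Cyan

1.71·470523 − 2.43·2294415 = -4770834.120, which is < -4736206
-1.44·470523 − 1.73·2294415 = -4646891.070, which is < -4595821
-0.02·470523 − 0.48·2294415 = -1110729.660, which is > -1114622
This sign pattern matches Cyan.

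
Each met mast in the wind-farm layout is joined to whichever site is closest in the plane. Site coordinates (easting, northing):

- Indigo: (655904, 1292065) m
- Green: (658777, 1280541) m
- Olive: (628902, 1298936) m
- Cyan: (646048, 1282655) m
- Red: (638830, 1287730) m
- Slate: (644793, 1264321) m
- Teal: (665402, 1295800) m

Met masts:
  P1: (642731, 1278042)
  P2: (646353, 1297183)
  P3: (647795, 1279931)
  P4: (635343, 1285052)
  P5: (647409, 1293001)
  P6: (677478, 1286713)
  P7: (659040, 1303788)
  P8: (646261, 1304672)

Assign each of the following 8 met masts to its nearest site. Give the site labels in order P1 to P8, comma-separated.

Cyan, Indigo, Cyan, Red, Indigo, Teal, Teal, Indigo

P1 → Cyan (d²=32282258.00)
P2 → Indigo (d²=117415525.00)
P3 → Cyan (d²=10472185.00)
P4 → Red (d²=19330853.00)
P5 → Indigo (d²=73041121.00)
P6 → Teal (d²=228403345.00)
P7 → Teal (d²=104283188.00)
P8 → Indigo (d²=251923898.00)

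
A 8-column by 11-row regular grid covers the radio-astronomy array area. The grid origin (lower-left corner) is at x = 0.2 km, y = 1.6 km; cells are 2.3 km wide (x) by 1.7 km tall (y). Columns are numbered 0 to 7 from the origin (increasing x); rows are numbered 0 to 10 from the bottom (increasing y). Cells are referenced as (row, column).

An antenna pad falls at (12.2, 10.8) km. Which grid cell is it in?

(5, 5)

Column index: ⌊(12.2 − 0.2) / 2.3⌋ = ⌊5.217⌋ = 5
Row offset from origin: ⌊(10.8 − 1.6) / 1.7⌋ = ⌊5.412⌋ = 5 → row 5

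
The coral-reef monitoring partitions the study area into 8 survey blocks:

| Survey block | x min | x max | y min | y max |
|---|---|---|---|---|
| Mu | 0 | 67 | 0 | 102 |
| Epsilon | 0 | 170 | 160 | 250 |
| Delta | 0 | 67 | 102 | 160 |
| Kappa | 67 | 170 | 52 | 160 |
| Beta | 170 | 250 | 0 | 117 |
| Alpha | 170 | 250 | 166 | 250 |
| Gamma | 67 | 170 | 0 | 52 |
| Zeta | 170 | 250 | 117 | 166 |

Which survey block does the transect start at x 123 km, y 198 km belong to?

The point has x = 123 and y = 198.
Only Epsilon satisfies 0 ≤ x ≤ 170 and 160 ≤ y ≤ 250.

Epsilon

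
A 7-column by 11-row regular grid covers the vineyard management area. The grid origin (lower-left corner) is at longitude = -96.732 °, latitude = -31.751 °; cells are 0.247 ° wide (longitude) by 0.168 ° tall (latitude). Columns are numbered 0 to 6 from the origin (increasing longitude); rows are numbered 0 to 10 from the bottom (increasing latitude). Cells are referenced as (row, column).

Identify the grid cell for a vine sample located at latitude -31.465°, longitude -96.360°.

Column index: ⌊(-96.360 − -96.732) / 0.247⌋ = ⌊1.506⌋ = 1
Row offset from origin: ⌊(-31.465 − -31.751) / 0.168⌋ = ⌊1.702⌋ = 1 → row 1

(1, 1)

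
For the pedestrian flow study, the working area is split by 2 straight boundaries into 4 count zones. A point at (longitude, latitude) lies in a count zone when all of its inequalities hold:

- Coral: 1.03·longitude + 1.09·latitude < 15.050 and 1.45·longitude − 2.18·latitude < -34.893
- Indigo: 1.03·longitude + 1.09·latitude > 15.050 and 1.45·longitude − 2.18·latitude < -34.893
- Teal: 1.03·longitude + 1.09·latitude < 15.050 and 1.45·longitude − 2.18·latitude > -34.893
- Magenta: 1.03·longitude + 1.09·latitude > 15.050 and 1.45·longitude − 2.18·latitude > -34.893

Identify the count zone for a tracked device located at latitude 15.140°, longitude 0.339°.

Magenta

1.03·0.339 + 1.09·15.140 = 16.852, which is > 15.050
1.45·0.339 − 2.18·15.140 = -32.514, which is > -34.893
This sign pattern matches Magenta.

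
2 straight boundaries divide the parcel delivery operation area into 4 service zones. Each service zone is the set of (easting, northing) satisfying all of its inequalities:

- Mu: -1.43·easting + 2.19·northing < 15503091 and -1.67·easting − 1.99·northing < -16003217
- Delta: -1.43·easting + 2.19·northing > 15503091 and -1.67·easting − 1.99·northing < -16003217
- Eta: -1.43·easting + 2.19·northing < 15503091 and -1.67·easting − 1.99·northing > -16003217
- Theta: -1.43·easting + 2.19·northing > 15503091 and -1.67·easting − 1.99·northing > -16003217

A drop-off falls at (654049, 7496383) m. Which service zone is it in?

Mu

-1.43·654049 + 2.19·7496383 = 15481788.700, which is < 15503091
-1.67·654049 − 1.99·7496383 = -16010064.000, which is < -16003217
This sign pattern matches Mu.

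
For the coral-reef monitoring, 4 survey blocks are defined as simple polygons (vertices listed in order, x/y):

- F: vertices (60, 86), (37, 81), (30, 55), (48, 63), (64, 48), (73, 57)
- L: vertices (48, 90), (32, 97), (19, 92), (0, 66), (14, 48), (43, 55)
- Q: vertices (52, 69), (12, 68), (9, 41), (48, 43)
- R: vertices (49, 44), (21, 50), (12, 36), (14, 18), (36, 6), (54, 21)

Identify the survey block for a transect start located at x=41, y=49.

Q

Cast a ray rightward from (41, 49). For each polygon, the edges (by vertex number in listed order) whose endpoints lie on opposite sides of y = 49, where each meets that height, and whether that is right or left of the point:
F: 4–5 at x≈62.9 (right), 5–6 at x≈65.0 (right) → 2 crossings.
L: 4–5 at x≈13.2 (left), 5–6 at x≈18.1 (left) → 0 crossings.
Q: 2–3 at x≈9.9 (left), 4–1 at x≈48.9 (right) → 1 crossing.
R: 1–2 at x≈25.7 (left), 2–3 at x≈20.4 (left) → 0 crossings.
Only Q has an odd count, so the point is inside Q.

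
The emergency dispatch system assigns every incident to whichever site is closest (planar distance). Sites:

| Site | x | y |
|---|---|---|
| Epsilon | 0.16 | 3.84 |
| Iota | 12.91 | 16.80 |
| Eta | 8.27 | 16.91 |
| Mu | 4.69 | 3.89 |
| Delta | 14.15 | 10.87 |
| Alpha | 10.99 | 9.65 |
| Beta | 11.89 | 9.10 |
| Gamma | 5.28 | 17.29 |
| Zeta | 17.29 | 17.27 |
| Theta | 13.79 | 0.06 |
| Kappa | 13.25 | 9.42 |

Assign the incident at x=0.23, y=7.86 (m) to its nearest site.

Squared distances to each site:
Epsilon: 16.165; Iota: 240.706; Eta: 146.544; Mu: 35.653; Delta: 202.827; Alpha: 118.982; Beta: 137.493; Gamma: 114.427; Zeta: 379.592; Theta: 244.714; Kappa: 171.954.
Minimum at Epsilon.

Epsilon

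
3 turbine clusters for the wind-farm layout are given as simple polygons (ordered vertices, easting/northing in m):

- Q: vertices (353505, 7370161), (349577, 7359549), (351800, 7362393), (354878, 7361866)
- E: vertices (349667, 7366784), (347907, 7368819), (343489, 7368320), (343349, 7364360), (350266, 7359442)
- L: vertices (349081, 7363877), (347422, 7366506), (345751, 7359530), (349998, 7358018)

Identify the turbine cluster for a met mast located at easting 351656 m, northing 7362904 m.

Q

Cast a ray rightward from (351656, 7362904). For each polygon, the edges (by vertex number in listed order) whose endpoints lie on opposite sides of northing = 7362904, where each meets that height, and whether that is right or left of the point:
Q: 1–2 at easting≈350818.8 (left), 4–1 at easting≈354706.2 (right) → 1 crossing.
E: 4–5 at easting≈345396.8 (left), 5–1 at easting≈349983.6 (left) → 0 crossings.
L: 2–3 at easting≈346559.2 (left), 4–1 at easting≈349233.3 (left) → 0 crossings.
Only Q has an odd count, so the point is inside Q.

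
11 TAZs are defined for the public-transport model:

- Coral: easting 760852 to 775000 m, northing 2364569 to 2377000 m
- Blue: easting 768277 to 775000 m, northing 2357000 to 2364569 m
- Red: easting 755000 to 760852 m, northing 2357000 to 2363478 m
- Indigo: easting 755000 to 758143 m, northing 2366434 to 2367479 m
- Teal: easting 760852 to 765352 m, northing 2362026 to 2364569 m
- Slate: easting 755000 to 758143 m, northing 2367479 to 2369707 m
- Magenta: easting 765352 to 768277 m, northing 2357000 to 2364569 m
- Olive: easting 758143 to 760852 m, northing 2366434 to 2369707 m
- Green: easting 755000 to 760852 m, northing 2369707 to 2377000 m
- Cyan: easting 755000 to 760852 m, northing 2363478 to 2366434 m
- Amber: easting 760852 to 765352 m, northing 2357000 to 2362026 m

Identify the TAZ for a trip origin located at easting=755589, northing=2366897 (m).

Indigo

The point has easting = 755589 and northing = 2366897.
Only Indigo satisfies 755000 ≤ easting ≤ 758143 and 2366434 ≤ northing ≤ 2367479.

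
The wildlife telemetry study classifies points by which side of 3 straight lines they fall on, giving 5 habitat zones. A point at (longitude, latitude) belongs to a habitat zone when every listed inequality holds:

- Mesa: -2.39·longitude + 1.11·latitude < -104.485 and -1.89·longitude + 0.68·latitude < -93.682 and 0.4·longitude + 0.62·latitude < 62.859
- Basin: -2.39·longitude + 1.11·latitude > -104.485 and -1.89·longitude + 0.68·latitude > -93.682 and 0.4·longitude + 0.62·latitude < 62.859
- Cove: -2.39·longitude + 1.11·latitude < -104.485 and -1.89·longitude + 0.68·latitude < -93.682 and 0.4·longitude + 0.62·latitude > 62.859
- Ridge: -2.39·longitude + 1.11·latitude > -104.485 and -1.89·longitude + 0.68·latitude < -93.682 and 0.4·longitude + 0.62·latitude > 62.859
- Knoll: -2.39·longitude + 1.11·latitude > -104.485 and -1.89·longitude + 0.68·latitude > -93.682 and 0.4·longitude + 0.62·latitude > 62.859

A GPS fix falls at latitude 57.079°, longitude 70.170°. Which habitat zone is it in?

-2.39·70.170 + 1.11·57.079 = -104.349, which is > -104.485
-1.89·70.170 + 0.68·57.079 = -93.808, which is < -93.682
0.4·70.170 + 0.62·57.079 = 63.457, which is > 62.859
This sign pattern matches Ridge.

Ridge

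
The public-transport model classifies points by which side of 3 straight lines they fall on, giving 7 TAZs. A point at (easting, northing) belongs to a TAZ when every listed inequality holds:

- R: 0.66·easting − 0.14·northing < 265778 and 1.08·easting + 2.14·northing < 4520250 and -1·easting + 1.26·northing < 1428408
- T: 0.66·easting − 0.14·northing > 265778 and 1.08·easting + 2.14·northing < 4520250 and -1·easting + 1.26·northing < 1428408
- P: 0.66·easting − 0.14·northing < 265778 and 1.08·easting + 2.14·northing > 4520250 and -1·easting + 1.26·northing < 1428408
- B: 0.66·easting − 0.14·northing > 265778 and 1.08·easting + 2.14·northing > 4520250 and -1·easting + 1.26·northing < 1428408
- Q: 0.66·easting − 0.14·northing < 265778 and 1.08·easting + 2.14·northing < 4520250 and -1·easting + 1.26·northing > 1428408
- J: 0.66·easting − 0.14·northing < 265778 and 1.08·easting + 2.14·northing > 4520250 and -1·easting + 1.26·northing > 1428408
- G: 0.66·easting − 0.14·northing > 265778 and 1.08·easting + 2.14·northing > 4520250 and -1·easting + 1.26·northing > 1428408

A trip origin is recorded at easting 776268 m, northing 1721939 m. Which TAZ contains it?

B

0.66·776268 − 0.14·1721939 = 271265.420, which is > 265778
1.08·776268 + 2.14·1721939 = 4523318.900, which is > 4520250
-1·776268 + 1.26·1721939 = 1393375.140, which is < 1428408
This sign pattern matches B.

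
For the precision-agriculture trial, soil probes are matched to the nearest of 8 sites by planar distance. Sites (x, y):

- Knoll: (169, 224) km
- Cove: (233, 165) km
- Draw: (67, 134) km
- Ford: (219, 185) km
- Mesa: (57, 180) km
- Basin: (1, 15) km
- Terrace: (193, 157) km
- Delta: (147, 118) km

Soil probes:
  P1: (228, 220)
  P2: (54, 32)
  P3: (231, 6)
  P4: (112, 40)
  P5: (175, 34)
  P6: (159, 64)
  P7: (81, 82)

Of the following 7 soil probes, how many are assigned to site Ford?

P1 → Ford
P2 → Basin
P3 → Delta
P4 → Delta
P5 → Delta
P6 → Delta
P7 → Draw
1 of the 7 goes to Ford.

1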